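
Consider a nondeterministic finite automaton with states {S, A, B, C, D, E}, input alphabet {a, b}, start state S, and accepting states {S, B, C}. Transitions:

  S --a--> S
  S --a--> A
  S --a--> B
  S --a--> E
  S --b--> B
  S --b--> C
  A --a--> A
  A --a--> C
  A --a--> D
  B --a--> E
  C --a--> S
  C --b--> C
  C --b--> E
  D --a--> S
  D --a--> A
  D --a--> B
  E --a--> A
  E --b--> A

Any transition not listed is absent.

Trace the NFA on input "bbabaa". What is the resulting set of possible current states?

Start in {S}.
Read 'b': {S} → {B, C}.
Read 'b': {B, C} → {C, E}.
Read 'a': {C, E} → {S, A}.
Read 'b': {S, A} → {B, C}.
Read 'a': {B, C} → {S, E}.
Read 'a': {S, E} → {S, A, B, E}.

{S, A, B, E}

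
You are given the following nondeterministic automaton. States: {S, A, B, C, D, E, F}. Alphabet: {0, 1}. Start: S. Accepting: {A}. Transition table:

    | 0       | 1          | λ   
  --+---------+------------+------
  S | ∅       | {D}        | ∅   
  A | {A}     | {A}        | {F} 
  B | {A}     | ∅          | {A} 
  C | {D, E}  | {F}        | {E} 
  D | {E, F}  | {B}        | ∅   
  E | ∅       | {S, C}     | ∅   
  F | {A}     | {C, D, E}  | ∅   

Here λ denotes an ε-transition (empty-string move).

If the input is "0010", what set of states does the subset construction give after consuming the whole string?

Start in {S}.
Read '0': S→∅; now ∅.
The set is empty and remains empty for the remaining 3 symbols.

∅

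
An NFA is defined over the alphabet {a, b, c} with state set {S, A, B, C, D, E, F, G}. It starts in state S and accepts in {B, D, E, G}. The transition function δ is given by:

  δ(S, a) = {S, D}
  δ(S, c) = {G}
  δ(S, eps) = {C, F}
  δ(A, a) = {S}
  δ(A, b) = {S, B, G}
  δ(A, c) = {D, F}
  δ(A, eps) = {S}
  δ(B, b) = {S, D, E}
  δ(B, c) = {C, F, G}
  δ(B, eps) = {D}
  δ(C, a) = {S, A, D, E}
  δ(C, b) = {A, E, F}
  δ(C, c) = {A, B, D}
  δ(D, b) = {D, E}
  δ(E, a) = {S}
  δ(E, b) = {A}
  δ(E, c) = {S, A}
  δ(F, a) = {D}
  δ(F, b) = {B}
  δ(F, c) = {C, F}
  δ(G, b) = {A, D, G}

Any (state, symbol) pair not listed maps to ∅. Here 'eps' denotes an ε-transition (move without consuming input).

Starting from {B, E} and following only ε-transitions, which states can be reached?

Begin with {B, E}.
ε-move B → D; add D.

{B, D, E}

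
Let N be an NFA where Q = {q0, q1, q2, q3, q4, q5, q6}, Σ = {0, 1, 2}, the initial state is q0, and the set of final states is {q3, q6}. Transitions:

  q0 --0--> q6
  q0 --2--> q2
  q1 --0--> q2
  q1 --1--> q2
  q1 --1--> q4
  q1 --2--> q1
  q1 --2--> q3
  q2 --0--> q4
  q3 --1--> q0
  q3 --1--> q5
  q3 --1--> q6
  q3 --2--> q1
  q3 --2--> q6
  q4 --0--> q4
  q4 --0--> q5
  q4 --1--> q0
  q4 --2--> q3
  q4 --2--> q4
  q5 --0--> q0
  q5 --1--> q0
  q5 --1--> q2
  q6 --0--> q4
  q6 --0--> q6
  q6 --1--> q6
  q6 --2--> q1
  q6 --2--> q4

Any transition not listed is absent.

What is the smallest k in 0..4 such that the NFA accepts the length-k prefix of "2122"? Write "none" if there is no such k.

none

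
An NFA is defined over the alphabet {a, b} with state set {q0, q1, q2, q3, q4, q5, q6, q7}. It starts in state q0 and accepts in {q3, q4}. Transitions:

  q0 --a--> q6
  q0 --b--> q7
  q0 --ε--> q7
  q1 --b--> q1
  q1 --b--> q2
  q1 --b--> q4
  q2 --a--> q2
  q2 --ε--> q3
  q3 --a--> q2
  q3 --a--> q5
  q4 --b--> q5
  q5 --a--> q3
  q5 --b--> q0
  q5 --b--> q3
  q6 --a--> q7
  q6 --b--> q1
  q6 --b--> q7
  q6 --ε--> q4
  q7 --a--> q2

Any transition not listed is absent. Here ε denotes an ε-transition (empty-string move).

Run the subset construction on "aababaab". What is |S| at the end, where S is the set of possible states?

Start: ε-closure({q0}) = {q0, q7}.
Read 'a': {q0, q7} → {q2, q3, q4, q6}.
Read 'a': {q2, q3, q4, q6} → {q2, q3, q5, q7}.
Read 'b': {q2, q3, q5, q7} → {q0, q3, q7}.
Read 'a': {q0, q3, q7} → {q2, q3, q4, q5, q6}.
Read 'b': {q2, q3, q4, q5, q6} → {q0, q1, q3, q5, q7}.
Read 'a': {q0, q1, q3, q5, q7} → {q2, q3, q4, q5, q6}.
Read 'a': {q2, q3, q4, q5, q6} → {q2, q3, q5, q7}.
Read 'b': {q2, q3, q5, q7} → {q0, q3, q7}.
That set has 3 states.

3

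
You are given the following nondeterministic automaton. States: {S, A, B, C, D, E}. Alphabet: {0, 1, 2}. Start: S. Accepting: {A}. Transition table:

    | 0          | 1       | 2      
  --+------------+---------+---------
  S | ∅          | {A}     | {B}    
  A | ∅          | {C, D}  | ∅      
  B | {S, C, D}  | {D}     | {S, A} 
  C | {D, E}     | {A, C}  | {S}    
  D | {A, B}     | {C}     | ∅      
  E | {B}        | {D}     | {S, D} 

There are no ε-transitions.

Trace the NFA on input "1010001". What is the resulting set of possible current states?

∅

Start in {S}.
Read '1': S→{A}; now {A}.
Read '0': A→∅; now ∅.
The set is empty and remains empty for the remaining 5 symbols.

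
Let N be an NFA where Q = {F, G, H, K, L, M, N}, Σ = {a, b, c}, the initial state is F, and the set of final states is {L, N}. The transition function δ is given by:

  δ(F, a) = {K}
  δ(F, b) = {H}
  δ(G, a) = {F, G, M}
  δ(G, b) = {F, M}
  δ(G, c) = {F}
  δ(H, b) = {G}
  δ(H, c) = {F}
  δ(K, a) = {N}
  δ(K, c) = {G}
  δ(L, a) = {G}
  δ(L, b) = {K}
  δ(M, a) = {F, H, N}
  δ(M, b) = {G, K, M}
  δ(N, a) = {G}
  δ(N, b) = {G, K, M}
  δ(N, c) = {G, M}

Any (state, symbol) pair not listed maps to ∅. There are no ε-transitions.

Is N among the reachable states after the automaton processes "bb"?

No

Start in {F}.
Read 'b': {F} → {H}.
Read 'b': {H} → {G}.
State N is not in {G}.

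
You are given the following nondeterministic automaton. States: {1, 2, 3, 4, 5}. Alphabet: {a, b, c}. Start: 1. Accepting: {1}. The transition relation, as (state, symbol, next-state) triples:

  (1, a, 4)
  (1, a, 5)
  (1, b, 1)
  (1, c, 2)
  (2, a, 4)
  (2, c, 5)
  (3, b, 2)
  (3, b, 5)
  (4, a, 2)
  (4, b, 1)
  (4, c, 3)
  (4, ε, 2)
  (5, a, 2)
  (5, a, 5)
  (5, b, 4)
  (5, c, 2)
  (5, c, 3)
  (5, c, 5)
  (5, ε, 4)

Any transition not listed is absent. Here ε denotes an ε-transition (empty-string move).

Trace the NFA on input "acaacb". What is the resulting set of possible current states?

{1, 2, 4, 5}

Start in {1}.
Read 'a': {1} → {2, 4, 5}.
Read 'c': {2, 4, 5} → {2, 3, 4, 5}.
Read 'a': {2, 3, 4, 5} → {2, 4, 5}.
Read 'a': {2, 4, 5} → {2, 4, 5}.
Read 'c': {2, 4, 5} → {2, 3, 4, 5}.
Read 'b': {2, 3, 4, 5} → {1, 2, 4, 5}.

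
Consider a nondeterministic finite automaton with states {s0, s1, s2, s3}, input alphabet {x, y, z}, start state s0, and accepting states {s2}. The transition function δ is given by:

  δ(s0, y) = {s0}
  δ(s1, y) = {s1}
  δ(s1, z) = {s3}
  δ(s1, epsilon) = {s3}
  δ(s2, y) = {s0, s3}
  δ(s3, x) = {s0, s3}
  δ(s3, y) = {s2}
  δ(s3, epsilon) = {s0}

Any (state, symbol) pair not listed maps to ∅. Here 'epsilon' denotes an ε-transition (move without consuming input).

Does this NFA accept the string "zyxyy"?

Start in {s0}.
Read 'z': {s0} → ∅.
The set is empty and remains empty for the remaining 4 symbols.
The final set ∅ contains no accepting state.

No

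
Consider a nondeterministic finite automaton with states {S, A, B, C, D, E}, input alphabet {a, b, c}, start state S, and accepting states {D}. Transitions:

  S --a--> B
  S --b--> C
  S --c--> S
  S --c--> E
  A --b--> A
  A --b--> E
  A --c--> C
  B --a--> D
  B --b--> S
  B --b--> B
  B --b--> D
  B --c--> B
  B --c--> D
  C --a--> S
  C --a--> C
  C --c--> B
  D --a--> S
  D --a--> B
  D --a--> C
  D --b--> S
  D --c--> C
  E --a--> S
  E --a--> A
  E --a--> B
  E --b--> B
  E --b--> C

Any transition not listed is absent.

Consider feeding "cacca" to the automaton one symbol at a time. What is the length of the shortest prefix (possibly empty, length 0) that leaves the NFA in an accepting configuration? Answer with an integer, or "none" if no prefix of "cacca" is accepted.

3

Start in {S}.
Read 'c': {S} → {S, E}.
Read 'a': {S, E} → {S, A, B}.
Read 'c': {S, A, B} → {S, B, C, D, E}.
None of the earlier sets intersect F, but {S, B, C, D, E} does.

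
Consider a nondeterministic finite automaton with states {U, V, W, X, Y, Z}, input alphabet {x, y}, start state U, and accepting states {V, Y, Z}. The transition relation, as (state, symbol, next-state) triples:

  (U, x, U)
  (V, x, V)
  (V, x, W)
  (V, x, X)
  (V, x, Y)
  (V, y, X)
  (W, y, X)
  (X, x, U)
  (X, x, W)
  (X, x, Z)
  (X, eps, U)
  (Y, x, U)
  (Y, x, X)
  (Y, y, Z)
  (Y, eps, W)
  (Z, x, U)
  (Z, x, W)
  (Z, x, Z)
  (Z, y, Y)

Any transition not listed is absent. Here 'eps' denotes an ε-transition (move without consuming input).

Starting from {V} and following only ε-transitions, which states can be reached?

{V}

Begin with {V}.
No ε-moves leave this set, so the closure equals the set itself.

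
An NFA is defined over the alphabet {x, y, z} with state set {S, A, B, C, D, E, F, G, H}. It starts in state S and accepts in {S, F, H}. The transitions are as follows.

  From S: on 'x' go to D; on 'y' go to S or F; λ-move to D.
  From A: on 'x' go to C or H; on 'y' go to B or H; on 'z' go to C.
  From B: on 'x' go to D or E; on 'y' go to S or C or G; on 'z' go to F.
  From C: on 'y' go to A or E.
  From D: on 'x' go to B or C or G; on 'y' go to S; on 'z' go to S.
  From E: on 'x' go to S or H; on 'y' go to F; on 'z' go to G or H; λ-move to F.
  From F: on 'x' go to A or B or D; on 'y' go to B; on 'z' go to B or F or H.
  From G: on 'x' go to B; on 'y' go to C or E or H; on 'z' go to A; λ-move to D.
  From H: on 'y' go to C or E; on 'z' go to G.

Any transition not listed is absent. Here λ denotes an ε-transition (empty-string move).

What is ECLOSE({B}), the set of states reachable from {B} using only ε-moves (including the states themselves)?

Begin with {B}.
No ε-moves leave this set, so the closure equals the set itself.

{B}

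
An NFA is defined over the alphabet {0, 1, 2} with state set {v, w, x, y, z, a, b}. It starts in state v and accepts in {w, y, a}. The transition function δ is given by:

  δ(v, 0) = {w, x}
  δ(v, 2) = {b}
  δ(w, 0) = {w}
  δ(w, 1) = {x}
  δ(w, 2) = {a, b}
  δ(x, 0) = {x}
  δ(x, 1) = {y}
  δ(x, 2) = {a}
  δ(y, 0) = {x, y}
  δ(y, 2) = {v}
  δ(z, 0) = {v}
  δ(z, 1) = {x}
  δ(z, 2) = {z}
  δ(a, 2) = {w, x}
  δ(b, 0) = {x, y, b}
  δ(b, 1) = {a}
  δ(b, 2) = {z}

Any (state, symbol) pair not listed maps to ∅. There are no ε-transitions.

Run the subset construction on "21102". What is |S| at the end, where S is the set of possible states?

0

Start in {v}.
Read '2': {v} → {b}.
Read '1': {b} → {a}.
Read '1': {a} → ∅.
The set is empty and remains empty for the remaining 2 symbols.
That set has 0 states.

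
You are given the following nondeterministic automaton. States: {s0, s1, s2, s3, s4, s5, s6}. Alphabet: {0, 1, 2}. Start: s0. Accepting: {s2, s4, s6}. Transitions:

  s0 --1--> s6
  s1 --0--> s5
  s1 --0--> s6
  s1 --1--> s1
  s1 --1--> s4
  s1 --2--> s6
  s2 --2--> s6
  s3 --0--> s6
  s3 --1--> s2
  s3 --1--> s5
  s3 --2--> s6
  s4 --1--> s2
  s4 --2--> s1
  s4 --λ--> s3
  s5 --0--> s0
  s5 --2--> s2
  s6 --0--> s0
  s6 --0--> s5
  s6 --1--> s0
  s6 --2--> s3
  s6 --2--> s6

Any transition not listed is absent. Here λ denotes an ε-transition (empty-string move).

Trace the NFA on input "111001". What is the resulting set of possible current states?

Start in {s0}.
Read '1': s0→{s6}; now {s6}.
Read '1': s6→{s0}; now {s0}.
Read '1': s0→{s6}; now {s6}.
Read '0': s6→{s0, s5}; now {s0, s5}.
Read '0': s0→∅, s5→{s0}; now {s0}.
Read '1': s0→{s6}; now {s6}.

{s6}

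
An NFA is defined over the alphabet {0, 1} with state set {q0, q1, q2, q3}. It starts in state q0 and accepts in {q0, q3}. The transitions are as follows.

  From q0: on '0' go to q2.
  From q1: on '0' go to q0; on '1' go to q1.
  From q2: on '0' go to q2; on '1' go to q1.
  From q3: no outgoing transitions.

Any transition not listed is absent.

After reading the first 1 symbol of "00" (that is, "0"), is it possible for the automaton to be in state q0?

Start in {q0}.
Read '0': {q0} → {q2}.
State q0 is not in {q2}.

No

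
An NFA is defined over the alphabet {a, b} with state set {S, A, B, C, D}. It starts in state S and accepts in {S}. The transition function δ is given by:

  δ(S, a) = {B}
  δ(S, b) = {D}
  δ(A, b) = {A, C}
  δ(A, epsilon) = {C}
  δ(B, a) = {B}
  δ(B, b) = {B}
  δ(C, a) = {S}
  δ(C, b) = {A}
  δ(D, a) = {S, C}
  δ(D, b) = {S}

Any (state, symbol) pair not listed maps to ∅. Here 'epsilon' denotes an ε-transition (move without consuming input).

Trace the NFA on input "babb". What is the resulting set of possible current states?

{S, A, C}

Start in {S}.
Read 'b': {S} → {D}.
Read 'a': {D} → {S, C}.
Read 'b': {S, C} → {A, C, D}.
Read 'b': {A, C, D} → {S, A, C}.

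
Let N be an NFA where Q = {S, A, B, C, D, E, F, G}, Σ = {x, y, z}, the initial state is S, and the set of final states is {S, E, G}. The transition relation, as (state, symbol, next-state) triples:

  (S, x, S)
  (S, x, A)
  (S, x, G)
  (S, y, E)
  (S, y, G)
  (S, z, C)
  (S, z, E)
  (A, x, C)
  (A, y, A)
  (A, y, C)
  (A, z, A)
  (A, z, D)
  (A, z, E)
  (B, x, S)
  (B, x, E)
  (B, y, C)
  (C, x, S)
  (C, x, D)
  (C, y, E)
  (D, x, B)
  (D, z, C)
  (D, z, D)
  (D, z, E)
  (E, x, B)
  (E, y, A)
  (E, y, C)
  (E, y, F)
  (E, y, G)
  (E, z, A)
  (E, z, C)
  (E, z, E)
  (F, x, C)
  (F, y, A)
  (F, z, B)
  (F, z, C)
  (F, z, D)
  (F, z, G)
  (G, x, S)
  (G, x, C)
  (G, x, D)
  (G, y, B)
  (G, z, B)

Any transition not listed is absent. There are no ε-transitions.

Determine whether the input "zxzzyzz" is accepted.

Yes

Start in {S}.
Read 'z': S→{C, E}; now {C, E}.
Read 'x': C→{S, D}, E→{B}; now {S, B, D}.
Read 'z': S→{C, E}, B→∅, D→{C, D, E}; now {C, D, E}.
Read 'z': C→∅, D→{C, D, E}, E→{A, C, E}; now {A, C, D, E}.
Read 'y': A→{A, C}, C→{E}, D→∅, E→{A, C, F, G}; now {A, C, E, F, G}.
Read 'z': A→{A, D, E}, C→∅, E→{A, C, E}, F→{B, C, D, G}, G→{B}; now {A, B, C, D, E, G}.
Read 'z': A→{A, D, E}, B→∅, C→∅, D→{C, D, E}, E→{A, C, E}, G→{B}; now {A, B, C, D, E}.
The final set {A, B, C, D, E} contains the accepting state E.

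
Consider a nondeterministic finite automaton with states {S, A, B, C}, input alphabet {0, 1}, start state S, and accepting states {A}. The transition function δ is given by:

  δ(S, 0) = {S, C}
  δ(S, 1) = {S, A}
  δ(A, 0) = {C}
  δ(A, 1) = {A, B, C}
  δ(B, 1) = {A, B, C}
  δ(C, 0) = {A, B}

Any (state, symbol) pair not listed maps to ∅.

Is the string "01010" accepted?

Start in {S}.
Read '0': S→{S, C}; now {S, C}.
Read '1': S→{S, A}, C→∅; now {S, A}.
Read '0': S→{S, C}, A→{C}; now {S, C}.
Read '1': S→{S, A}, C→∅; now {S, A}.
Read '0': S→{S, C}, A→{C}; now {S, C}.
The final set {S, C} contains no accepting state.

No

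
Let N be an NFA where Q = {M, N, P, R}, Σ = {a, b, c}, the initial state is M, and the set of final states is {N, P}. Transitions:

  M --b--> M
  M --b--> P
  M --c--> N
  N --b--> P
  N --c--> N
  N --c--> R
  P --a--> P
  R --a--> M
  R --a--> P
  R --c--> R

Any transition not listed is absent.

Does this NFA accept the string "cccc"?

Yes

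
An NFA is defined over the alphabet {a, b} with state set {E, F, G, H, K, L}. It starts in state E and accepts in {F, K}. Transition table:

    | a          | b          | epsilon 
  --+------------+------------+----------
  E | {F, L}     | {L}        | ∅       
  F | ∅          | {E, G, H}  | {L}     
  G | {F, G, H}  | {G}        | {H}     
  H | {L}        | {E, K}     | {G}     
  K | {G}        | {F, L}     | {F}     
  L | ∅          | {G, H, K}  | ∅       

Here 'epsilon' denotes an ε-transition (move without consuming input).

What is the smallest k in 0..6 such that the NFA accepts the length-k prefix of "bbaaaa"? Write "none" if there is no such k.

2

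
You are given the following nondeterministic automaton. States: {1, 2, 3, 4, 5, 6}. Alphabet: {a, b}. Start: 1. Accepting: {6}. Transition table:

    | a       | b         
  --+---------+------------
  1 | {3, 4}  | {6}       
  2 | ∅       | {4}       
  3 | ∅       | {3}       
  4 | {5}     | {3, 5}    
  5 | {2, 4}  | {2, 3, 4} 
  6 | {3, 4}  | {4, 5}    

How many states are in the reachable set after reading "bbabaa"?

3

Start in {1}.
Read 'b': {1} → {6}.
Read 'b': {6} → {4, 5}.
Read 'a': {4, 5} → {2, 4, 5}.
Read 'b': {2, 4, 5} → {2, 3, 4, 5}.
Read 'a': {2, 3, 4, 5} → {2, 4, 5}.
Read 'a': {2, 4, 5} → {2, 4, 5}.
That set has 3 states.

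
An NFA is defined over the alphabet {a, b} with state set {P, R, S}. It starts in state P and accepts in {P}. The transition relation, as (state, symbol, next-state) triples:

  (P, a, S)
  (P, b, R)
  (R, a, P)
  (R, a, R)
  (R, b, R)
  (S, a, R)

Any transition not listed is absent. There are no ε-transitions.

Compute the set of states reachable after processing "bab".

{R}

Start in {P}.
Read 'b': {P} → {R}.
Read 'a': {R} → {P, R}.
Read 'b': {P, R} → {R}.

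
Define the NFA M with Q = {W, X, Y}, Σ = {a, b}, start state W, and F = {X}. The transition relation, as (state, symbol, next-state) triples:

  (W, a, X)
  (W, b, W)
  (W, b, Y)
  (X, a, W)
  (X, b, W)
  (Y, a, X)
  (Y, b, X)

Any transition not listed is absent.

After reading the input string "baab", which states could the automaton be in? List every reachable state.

Start in {W}.
Read 'b': W→{W, Y}; now {W, Y}.
Read 'a': W→{X}, Y→{X}; now {X}.
Read 'a': X→{W}; now {W}.
Read 'b': W→{W, Y}; now {W, Y}.

{W, Y}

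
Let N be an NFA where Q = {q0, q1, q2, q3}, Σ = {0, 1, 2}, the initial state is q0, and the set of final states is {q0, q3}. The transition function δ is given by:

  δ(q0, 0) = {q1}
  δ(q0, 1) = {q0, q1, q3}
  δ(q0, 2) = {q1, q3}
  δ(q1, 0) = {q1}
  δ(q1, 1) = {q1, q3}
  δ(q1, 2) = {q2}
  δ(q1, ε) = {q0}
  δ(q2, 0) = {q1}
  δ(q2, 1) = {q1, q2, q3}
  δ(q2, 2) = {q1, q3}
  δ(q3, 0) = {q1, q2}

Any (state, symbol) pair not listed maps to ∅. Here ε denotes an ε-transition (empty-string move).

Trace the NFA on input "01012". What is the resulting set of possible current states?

{q0, q1, q2, q3}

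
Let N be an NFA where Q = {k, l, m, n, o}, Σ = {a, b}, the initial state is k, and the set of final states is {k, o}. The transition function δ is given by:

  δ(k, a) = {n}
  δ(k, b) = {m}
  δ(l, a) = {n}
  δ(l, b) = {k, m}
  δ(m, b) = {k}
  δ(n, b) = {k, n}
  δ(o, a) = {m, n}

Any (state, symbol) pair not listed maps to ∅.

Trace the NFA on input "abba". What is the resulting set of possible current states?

{n}

Start in {k}.
Read 'a': {k} → {n}.
Read 'b': {n} → {k, n}.
Read 'b': {k, n} → {k, m, n}.
Read 'a': {k, m, n} → {n}.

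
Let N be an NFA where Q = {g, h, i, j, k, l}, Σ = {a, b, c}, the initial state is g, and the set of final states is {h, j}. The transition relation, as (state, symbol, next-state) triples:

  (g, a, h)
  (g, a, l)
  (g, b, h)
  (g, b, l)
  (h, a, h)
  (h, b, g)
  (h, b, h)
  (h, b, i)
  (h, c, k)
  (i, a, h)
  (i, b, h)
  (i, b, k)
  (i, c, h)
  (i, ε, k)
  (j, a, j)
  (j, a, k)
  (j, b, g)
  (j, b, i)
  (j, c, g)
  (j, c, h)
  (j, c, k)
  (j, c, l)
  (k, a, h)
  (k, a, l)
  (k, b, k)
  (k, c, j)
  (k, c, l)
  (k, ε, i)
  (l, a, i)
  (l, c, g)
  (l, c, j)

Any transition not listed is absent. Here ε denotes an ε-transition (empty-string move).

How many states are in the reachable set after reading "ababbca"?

5

Start in {g}.
Read 'a': g→{h, l}; now {h, l}.
Read 'b': h→{g, h, i}, l→∅; union {g, h, i}; ε-closure = {g, h, i, k}.
Read 'a': g→{h, l}, h→{h}, i→{h}, k→{h, l}; now {h, l}.
Read 'b': h→{g, h, i}, l→∅; union {g, h, i}; ε-closure = {g, h, i, k}.
Read 'b': g→{h, l}, h→{g, h, i}, i→{h, k}, k→{k}; now {g, h, i, k, l}.
Read 'c': g→∅, h→{k}, i→{h}, k→{j, l}, l→{g, j}; union {g, h, j, k, l}; ε-closure = {g, h, i, j, k, l}.
Read 'a': g→{h, l}, h→{h}, i→{h}, j→{j, k}, k→{h, l}, l→{i}; now {h, i, j, k, l}.
That set has 5 states.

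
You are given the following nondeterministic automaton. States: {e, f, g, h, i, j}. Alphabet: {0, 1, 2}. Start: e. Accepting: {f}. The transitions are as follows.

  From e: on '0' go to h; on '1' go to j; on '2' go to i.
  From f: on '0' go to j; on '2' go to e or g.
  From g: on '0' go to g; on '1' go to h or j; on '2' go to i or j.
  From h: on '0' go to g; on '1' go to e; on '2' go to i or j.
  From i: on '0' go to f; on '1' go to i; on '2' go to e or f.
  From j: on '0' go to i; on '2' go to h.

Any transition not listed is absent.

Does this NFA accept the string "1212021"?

Start in {e}.
Read '1': e→{j}; now {j}.
Read '2': j→{h}; now {h}.
Read '1': h→{e}; now {e}.
Read '2': e→{i}; now {i}.
Read '0': i→{f}; now {f}.
Read '2': f→{e, g}; now {e, g}.
Read '1': e→{j}, g→{h, j}; now {h, j}.
The final set {h, j} contains no accepting state.

No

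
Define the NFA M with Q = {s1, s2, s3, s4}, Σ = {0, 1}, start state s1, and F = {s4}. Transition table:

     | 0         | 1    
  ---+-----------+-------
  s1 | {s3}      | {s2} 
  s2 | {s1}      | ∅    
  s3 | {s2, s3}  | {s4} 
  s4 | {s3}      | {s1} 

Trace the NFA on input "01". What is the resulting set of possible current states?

{s4}

Start in {s1}.
Read '0': {s1} → {s3}.
Read '1': {s3} → {s4}.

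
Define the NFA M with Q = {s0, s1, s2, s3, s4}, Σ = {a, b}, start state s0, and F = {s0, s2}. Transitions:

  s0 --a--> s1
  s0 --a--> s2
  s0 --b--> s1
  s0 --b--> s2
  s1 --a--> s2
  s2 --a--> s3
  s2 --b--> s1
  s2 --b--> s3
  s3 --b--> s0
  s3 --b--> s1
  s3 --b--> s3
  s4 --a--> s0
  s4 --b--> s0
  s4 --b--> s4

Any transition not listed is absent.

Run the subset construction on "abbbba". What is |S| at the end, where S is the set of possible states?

3

Start in {s0}.
Read 'a': {s0} → {s1, s2}.
Read 'b': {s1, s2} → {s1, s3}.
Read 'b': {s1, s3} → {s0, s1, s3}.
Read 'b': {s0, s1, s3} → {s0, s1, s2, s3}.
Read 'b': {s0, s1, s2, s3} → {s0, s1, s2, s3}.
Read 'a': {s0, s1, s2, s3} → {s1, s2, s3}.
That set has 3 states.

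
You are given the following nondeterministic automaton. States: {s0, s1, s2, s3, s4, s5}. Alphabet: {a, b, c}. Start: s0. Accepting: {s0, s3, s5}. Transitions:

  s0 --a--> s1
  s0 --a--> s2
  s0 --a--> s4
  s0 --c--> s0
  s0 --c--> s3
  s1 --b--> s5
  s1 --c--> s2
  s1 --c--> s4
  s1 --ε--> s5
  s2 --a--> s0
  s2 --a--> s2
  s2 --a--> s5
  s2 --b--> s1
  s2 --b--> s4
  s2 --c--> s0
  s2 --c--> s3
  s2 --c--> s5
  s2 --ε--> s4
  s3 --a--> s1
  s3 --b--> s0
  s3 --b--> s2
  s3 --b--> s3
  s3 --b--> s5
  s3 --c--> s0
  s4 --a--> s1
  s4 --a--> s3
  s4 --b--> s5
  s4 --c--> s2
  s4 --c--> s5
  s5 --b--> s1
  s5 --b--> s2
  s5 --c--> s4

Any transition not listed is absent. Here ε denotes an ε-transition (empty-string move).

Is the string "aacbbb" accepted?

Start in {s0}.
Read 'a': {s0} → {s1, s2, s4, s5}.
Read 'a': {s1, s2, s4, s5} → {s0, s1, s2, s3, s4, s5}.
Read 'c': {s0, s1, s2, s3, s4, s5} → {s0, s2, s3, s4, s5}.
Read 'b': {s0, s2, s3, s4, s5} → {s0, s1, s2, s3, s4, s5}.
Read 'b': {s0, s1, s2, s3, s4, s5} → {s0, s1, s2, s3, s4, s5}.
Read 'b': {s0, s1, s2, s3, s4, s5} → {s0, s1, s2, s3, s4, s5}.
The final set {s0, s1, s2, s3, s4, s5} contains the accepting states s0, s3, s5.

Yes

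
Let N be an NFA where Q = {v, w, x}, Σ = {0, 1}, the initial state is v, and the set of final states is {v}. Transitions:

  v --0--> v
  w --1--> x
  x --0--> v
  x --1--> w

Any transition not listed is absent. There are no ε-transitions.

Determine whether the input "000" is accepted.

Yes

Start in {v}.
Read '0': {v} → {v}.
Read '0': {v} → {v}.
Read '0': {v} → {v}.
The final set {v} contains the accepting state v.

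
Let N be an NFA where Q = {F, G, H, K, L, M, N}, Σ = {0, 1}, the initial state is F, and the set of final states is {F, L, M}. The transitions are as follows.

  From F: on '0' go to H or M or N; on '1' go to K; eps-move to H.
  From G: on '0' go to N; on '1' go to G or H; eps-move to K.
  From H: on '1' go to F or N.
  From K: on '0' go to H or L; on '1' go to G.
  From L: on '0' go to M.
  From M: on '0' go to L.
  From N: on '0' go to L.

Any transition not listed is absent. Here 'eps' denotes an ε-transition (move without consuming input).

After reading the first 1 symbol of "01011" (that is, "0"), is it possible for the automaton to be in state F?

Start: ε-closure({F}) = {F, H}.
Read '0': F→{H, M, N}, H→∅; now {H, M, N}.
State F is not in {H, M, N}.

No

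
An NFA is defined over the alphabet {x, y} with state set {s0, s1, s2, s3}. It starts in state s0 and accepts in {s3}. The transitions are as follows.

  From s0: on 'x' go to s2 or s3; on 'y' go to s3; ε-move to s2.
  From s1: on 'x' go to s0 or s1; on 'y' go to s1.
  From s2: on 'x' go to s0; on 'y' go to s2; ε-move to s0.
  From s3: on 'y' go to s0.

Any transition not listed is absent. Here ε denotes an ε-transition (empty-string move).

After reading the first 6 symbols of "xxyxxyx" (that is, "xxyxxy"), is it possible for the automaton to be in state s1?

No

Start: ε-closure({s0}) = {s0, s2}.
Read 'x': {s0, s2} → {s0, s2, s3}.
Read 'x': {s0, s2, s3} → {s0, s2, s3}.
Read 'y': {s0, s2, s3} → {s0, s2, s3}.
Read 'x': {s0, s2, s3} → {s0, s2, s3}.
Read 'x': {s0, s2, s3} → {s0, s2, s3}.
Read 'y': {s0, s2, s3} → {s0, s2, s3}.
State s1 is not in {s0, s2, s3}.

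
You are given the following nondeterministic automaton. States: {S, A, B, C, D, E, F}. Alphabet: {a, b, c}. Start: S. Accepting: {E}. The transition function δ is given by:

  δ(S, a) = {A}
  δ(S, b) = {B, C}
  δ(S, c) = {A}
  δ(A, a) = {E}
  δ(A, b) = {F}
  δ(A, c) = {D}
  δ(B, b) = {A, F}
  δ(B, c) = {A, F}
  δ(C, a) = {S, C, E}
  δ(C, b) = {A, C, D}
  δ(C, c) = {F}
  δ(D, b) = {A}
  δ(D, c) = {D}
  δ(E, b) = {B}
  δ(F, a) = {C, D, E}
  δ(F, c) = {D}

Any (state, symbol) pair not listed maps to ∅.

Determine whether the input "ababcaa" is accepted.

Start in {S}.
Read 'a': {S} → {A}.
Read 'b': {A} → {F}.
Read 'a': {F} → {C, D, E}.
Read 'b': {C, D, E} → {A, B, C, D}.
Read 'c': {A, B, C, D} → {A, D, F}.
Read 'a': {A, D, F} → {C, D, E}.
Read 'a': {C, D, E} → {S, C, E}.
The final set {S, C, E} contains the accepting state E.

Yes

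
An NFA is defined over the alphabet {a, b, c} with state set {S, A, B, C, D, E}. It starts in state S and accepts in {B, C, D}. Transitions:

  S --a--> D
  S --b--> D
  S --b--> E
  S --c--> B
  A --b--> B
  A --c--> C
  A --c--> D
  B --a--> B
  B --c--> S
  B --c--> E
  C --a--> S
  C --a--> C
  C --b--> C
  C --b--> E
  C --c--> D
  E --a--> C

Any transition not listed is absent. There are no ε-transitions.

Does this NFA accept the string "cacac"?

Yes

Start in {S}.
Read 'c': {S} → {B}.
Read 'a': {B} → {B}.
Read 'c': {B} → {S, E}.
Read 'a': {S, E} → {C, D}.
Read 'c': {C, D} → {D}.
The final set {D} contains the accepting state D.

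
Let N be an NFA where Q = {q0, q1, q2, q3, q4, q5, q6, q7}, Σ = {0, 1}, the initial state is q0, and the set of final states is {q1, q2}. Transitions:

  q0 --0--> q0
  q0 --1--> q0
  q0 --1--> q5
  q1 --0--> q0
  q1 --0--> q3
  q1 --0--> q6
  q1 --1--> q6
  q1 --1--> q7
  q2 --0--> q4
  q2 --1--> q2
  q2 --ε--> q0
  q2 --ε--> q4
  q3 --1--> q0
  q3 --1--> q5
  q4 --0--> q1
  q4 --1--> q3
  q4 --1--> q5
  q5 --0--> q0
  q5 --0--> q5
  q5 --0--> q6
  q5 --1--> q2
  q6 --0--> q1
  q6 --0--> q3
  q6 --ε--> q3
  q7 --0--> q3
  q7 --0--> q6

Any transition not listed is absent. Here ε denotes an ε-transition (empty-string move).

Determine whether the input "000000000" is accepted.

Start in {q0}.
Read '0': q0→{q0}; now {q0}.
Read '0': q0→{q0}; now {q0}.
Read '0': q0→{q0}; now {q0}.
Read '0': q0→{q0}; now {q0}.
Read '0': q0→{q0}; now {q0}.
Read '0': q0→{q0}; now {q0}.
Read '0': q0→{q0}; now {q0}.
Read '0': q0→{q0}; now {q0}.
Read '0': q0→{q0}; now {q0}.
The final set {q0} contains no accepting state.

No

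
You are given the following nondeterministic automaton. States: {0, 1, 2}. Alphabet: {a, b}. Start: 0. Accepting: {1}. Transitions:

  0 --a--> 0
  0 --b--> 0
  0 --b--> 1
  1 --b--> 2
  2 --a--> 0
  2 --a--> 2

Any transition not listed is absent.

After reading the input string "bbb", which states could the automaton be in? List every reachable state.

{0, 1, 2}

Start in {0}.
Read 'b': {0} → {0, 1}.
Read 'b': {0, 1} → {0, 1, 2}.
Read 'b': {0, 1, 2} → {0, 1, 2}.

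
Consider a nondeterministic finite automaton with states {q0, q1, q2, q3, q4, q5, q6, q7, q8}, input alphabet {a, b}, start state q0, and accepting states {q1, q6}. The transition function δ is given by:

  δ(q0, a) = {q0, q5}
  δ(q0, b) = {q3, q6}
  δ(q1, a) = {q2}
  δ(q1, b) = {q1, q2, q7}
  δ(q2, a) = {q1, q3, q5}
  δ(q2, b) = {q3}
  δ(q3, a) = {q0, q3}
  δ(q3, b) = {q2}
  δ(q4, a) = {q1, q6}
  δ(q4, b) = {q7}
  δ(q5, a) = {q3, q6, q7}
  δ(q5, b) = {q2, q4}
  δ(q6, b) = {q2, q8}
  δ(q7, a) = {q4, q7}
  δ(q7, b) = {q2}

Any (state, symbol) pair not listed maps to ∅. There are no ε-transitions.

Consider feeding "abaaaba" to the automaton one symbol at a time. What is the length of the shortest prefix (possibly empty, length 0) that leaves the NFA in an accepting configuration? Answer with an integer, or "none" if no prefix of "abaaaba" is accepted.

2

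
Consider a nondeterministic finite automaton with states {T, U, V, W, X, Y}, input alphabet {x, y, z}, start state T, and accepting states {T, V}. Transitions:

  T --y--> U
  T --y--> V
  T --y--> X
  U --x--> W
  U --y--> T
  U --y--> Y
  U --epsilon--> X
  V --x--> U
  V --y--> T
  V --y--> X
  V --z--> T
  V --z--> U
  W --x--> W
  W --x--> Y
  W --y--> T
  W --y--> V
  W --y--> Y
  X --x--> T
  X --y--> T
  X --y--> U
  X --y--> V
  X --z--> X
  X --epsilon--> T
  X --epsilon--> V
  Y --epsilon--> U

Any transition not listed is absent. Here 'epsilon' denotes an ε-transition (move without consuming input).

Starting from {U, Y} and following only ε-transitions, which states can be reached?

Begin with {U, Y}.
ε-move U → X; add X.
ε-move X → T; add T.
ε-move X → V; add V.

{T, U, V, X, Y}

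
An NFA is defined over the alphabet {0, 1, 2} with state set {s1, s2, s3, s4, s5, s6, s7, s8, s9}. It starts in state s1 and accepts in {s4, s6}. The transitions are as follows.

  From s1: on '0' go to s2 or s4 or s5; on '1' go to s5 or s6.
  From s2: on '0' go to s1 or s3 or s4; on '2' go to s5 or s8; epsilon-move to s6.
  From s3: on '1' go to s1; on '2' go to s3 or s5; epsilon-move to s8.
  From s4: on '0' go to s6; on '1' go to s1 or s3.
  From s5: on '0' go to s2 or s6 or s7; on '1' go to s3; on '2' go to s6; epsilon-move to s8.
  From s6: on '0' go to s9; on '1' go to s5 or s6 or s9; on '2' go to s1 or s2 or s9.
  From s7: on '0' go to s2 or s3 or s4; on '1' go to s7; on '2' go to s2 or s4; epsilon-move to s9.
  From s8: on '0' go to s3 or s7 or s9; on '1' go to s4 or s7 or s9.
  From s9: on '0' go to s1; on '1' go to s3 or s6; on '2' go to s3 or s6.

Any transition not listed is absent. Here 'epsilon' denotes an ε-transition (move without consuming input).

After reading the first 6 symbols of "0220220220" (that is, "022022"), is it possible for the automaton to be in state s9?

Yes

Start in {s1}.
Read '0': {s1} → {s2, s4, s5, s6, s8}.
Read '2': {s2, s4, s5, s6, s8} → {s1, s2, s5, s6, s8, s9}.
Read '2': {s1, s2, s5, s6, s8, s9} → {s1, s2, s3, s5, s6, s8, s9}.
Read '0': {s1, s2, s3, s5, s6, s8, s9} → {s1, s2, s3, s4, s5, s6, s7, s8, s9}.
Read '2': {s1, s2, s3, s4, s5, s6, s7, s8, s9} → {s1, s2, s3, s4, s5, s6, s8, s9}.
Read '2': {s1, s2, s3, s4, s5, s6, s8, s9} → {s1, s2, s3, s5, s6, s8, s9}.
State s9 is in {s1, s2, s3, s5, s6, s8, s9}.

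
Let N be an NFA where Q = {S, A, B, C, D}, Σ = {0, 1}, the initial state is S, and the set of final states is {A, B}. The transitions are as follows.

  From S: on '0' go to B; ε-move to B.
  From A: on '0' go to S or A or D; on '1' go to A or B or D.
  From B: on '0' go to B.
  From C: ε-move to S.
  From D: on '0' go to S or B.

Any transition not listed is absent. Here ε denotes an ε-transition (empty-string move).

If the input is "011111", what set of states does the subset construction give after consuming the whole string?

∅

Start: ε-closure({S}) = {S, B}.
Read '0': S→{B}, B→{B}; now {B}.
Read '1': B→∅; now ∅.
The set is empty and remains empty for the remaining 4 symbols.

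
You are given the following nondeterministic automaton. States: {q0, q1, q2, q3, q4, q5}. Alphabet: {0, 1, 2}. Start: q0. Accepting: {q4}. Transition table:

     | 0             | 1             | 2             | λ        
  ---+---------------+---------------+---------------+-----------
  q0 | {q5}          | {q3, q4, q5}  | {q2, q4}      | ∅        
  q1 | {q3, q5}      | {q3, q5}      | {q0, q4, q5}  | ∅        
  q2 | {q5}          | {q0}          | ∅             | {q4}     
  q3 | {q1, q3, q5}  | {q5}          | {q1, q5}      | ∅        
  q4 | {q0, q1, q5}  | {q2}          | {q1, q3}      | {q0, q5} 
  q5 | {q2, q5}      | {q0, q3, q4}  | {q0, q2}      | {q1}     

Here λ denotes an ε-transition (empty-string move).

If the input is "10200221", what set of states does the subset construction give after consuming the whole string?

Start in {q0}.
Read '1': q0→{q3, q4, q5}; union {q3, q4, q5}; ε-closure = {q0, q1, q3, q4, q5}.
Read '0': q0→{q5}, q1→{q3, q5}, q3→{q1, q3, q5}, q4→{q0, q1, q5}, q5→{q2, q5}; union {q0, q1, q2, q3, q5}; ε-closure = {q0, q1, q2, q3, q4, q5}.
Read '2': q0→{q2, q4}, q1→{q0, q4, q5}, q2→∅, q3→{q1, q5}, q4→{q1, q3}, q5→{q0, q2}; now {q0, q1, q2, q3, q4, q5}.
Read '0': q0→{q5}, q1→{q3, q5}, q2→{q5}, q3→{q1, q3, q5}, q4→{q0, q1, q5}, q5→{q2, q5}; union {q0, q1, q2, q3, q5}; ε-closure = {q0, q1, q2, q3, q4, q5}.
Read '0': q0→{q5}, q1→{q3, q5}, q2→{q5}, q3→{q1, q3, q5}, q4→{q0, q1, q5}, q5→{q2, q5}; union {q0, q1, q2, q3, q5}; ε-closure = {q0, q1, q2, q3, q4, q5}.
Read '2': q0→{q2, q4}, q1→{q0, q4, q5}, q2→∅, q3→{q1, q5}, q4→{q1, q3}, q5→{q0, q2}; now {q0, q1, q2, q3, q4, q5}.
Read '2': q0→{q2, q4}, q1→{q0, q4, q5}, q2→∅, q3→{q1, q5}, q4→{q1, q3}, q5→{q0, q2}; now {q0, q1, q2, q3, q4, q5}.
Read '1': q0→{q3, q4, q5}, q1→{q3, q5}, q2→{q0}, q3→{q5}, q4→{q2}, q5→{q0, q3, q4}; union {q0, q2, q3, q4, q5}; ε-closure = {q0, q1, q2, q3, q4, q5}.

{q0, q1, q2, q3, q4, q5}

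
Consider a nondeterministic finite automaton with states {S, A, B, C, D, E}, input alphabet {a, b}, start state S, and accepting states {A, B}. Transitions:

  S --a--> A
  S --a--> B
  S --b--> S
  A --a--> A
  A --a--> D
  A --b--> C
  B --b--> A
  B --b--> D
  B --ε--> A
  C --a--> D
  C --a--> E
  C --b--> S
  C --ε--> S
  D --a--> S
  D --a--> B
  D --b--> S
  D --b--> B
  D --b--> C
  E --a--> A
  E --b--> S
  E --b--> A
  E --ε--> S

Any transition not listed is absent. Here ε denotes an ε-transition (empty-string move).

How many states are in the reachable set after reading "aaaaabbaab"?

5

Start in {S}.
Read 'a': S→{A, B}; now {A, B}.
Read 'a': A→{A, D}, B→∅; now {A, D}.
Read 'a': A→{A, D}, D→{S, B}; now {S, A, B, D}.
Read 'a': S→{A, B}, A→{A, D}, B→∅, D→{S, B}; now {S, A, B, D}.
Read 'a': S→{A, B}, A→{A, D}, B→∅, D→{S, B}; now {S, A, B, D}.
Read 'b': S→{S}, A→{C}, B→{A, D}, D→{S, B, C}; now {S, A, B, C, D}.
Read 'b': S→{S}, A→{C}, B→{A, D}, C→{S}, D→{S, B, C}; now {S, A, B, C, D}.
Read 'a': S→{A, B}, A→{A, D}, B→∅, C→{D, E}, D→{S, B}; now {S, A, B, D, E}.
Read 'a': S→{A, B}, A→{A, D}, B→∅, D→{S, B}, E→{A}; now {S, A, B, D}.
Read 'b': S→{S}, A→{C}, B→{A, D}, D→{S, B, C}; now {S, A, B, C, D}.
That set has 5 states.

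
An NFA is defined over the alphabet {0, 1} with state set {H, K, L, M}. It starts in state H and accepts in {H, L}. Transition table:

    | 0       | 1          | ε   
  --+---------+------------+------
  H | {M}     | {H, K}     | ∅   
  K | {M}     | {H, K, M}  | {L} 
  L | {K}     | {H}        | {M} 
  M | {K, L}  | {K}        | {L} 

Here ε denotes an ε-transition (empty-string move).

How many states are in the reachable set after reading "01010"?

Start in {H}.
Read '0': H→{M}; union {M}; ε-closure = {L, M}.
Read '1': L→{H}, M→{K}; union {H, K}; ε-closure = {H, K, L, M}.
Read '0': H→{M}, K→{M}, L→{K}, M→{K, L}; now {K, L, M}.
Read '1': K→{H, K, M}, L→{H}, M→{K}; union {H, K, M}; ε-closure = {H, K, L, M}.
Read '0': H→{M}, K→{M}, L→{K}, M→{K, L}; now {K, L, M}.
That set has 3 states.

3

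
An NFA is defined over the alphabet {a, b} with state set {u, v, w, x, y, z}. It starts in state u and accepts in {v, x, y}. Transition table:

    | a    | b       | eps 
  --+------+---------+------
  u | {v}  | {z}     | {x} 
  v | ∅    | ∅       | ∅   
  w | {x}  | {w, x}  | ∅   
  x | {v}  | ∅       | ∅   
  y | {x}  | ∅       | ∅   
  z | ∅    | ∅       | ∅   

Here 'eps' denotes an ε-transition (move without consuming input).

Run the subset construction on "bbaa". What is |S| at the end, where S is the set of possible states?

0

Start: ε-closure({u}) = {u, x}.
Read 'b': u→{z}, x→∅; now {z}.
Read 'b': z→∅; now ∅.
The set is empty and remains empty for the remaining 2 symbols.
That set has 0 states.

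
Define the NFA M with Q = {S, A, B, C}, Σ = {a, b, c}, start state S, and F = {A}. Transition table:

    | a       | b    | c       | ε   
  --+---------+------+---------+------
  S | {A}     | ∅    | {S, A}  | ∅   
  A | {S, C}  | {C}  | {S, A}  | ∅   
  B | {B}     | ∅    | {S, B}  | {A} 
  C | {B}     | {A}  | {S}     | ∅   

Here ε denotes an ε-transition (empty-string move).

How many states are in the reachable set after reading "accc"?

2

Start in {S}.
Read 'a': S→{A}; now {A}.
Read 'c': A→{S, A}; now {S, A}.
Read 'c': S→{S, A}, A→{S, A}; now {S, A}.
Read 'c': S→{S, A}, A→{S, A}; now {S, A}.
That set has 2 states.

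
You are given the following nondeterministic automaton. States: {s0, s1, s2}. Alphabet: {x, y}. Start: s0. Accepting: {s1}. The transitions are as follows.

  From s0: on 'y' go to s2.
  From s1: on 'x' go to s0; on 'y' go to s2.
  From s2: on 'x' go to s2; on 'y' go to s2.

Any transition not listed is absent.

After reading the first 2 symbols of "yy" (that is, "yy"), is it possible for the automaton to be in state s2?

Yes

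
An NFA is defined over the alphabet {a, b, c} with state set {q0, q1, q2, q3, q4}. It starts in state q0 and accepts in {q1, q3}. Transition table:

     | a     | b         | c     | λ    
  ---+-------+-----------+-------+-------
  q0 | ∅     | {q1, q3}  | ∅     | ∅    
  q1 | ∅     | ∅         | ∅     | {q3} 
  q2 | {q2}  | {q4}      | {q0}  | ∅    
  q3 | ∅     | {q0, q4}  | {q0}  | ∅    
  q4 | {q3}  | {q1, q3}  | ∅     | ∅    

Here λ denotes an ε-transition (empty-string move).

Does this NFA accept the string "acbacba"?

Start in {q0}.
Read 'a': q0→∅; now ∅.
The set is empty and remains empty for the remaining 6 symbols.
The final set ∅ contains no accepting state.

No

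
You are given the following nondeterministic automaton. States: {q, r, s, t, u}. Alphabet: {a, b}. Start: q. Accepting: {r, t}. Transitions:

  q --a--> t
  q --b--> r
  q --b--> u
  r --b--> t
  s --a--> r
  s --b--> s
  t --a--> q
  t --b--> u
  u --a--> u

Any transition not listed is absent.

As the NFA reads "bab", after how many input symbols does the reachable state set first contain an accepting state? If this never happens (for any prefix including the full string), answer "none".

Start in {q}.
Read 'b': q→{r, u}; now {r, u}.
None of the earlier sets intersect F, but {r, u} does.

1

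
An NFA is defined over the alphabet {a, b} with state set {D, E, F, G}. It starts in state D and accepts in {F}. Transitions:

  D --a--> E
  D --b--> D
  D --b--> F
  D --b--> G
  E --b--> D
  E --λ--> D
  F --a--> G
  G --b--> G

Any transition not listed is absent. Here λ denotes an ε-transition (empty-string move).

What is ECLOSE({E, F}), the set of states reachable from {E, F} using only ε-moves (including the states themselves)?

{D, E, F}

Begin with {E, F}.
ε-move E → D; add D.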